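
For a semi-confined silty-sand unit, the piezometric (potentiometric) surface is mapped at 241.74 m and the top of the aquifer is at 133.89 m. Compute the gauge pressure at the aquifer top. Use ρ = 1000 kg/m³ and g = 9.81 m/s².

P ≈ 1060 kPa

Pressure head at the aquifer top: ψ = h − z = 241.74 − 133.89 = 107.85 m.
P = ρgψ = 1000 × 9.81 × 107.85 = 1058009 Pa ≈ 1060 kPa.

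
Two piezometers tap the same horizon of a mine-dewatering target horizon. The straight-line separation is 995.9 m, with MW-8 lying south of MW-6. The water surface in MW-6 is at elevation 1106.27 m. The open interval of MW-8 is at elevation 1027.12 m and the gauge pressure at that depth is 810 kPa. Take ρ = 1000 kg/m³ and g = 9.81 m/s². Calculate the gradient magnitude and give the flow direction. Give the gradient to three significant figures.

i ≈ 0.00343; groundwater flows toward the north

Total head at MW-6: h = 1106.27 m (water level in the piezometer is the total head).
Pressure head at MW-8: ψ = P/(ρg) = 810×1000 / (1000 × 9.81) = 82.57 m.
Total head at MW-8: h = z + ψ = 1027.12 + 82.57 = 1109.69 m.
Head difference: h(MW-6) − h(MW-8) = 1106.27 − 1109.69 = -3.42 m.
Hydraulic gradient: i = |Δh| / L = 3.42 / 995.9 = 0.00343.
Flow is from higher to lower head: from MW-8 toward MW-6, i.e. toward the north.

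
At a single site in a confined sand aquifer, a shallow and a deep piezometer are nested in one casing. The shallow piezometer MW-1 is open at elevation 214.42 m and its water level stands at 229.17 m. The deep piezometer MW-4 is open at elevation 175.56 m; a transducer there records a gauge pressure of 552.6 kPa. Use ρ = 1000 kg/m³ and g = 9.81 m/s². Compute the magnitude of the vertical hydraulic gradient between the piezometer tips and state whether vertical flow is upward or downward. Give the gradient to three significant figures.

|i_v| ≈ 0.0700; vertical flow is upward

Total head at MW-1: h = 229.17 m (water level in the standpipe).
Pressure head at MW-4: ψ = P/(ρg) = 552.6×1000 / (1000 × 9.81) = 56.33 m.
Total head at MW-4: h = z + ψ = 175.56 + 56.33 = 231.89 m.
Δh = h(MW-1) − h(MW-4) = 229.17 − 231.89 = -2.72 m.
Vertical separation Δz = 214.42 − 175.56 = 38.86 m.
|i_v| = |Δh| / Δz = 2.72 / 38.86 = 0.0700.
Head is higher in the deep piezometer, so vertical flow is upward (discharge condition).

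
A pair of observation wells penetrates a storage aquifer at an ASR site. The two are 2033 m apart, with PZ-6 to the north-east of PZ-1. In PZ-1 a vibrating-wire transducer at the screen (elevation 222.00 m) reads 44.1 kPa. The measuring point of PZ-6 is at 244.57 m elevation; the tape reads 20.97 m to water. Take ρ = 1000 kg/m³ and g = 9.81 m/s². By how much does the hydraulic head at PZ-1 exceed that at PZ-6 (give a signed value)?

Δh ≈ 2.90 m

Pressure head at PZ-1: ψ = P/(ρg) = 44.1×1000 / (1000 × 9.81) = 4.50 m.
Total head at PZ-1: h = z + ψ = 222.00 + 4.50 = 226.50 m.
Total head at PZ-6: h = 244.57 − 20.97 = 223.60 m.
Head difference: h(PZ-1) − h(PZ-6) = 226.50 − 223.60 = 2.90 m.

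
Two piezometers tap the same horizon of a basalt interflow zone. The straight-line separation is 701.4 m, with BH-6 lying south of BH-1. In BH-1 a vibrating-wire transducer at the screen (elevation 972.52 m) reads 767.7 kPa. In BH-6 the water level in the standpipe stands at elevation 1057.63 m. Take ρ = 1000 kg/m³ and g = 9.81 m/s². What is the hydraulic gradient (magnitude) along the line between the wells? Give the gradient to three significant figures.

i ≈ 0.00977

Pressure head at BH-1: ψ = P/(ρg) = 767.7×1000 / (1000 × 9.81) = 78.26 m.
Total head at BH-1: h = z + ψ = 972.52 + 78.26 = 1050.78 m.
Total head at BH-6: h = 1057.63 m (water level in the piezometer is the total head).
Head difference: h(BH-1) − h(BH-6) = 1050.78 − 1057.63 = -6.85 m.
Hydraulic gradient: i = |Δh| / L = 6.85 / 701.4 = 0.00977.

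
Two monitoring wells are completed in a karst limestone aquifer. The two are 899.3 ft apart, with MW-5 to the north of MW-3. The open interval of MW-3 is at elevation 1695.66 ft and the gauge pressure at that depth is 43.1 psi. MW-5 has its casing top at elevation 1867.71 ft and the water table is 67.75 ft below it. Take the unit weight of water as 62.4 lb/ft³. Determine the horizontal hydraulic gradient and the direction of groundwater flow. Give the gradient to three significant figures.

Pressure head at MW-3: ψ = 144·P/γ = 144 × 43.1 / 62.4 = 99.46 ft.
Total head at MW-3: h = z + ψ = 1695.66 + 99.46 = 1795.12 ft.
Total head at MW-5: h = 1867.71 − 67.75 = 1799.96 ft.
Head difference: h(MW-3) − h(MW-5) = 1795.12 − 1799.96 = -4.84 ft.
Hydraulic gradient: i = |Δh| / L = 4.84 / 899.3 = 0.00538.
Flow is from higher to lower head: from MW-5 toward MW-3, i.e. toward the south.

i ≈ 0.00538; groundwater flows toward the south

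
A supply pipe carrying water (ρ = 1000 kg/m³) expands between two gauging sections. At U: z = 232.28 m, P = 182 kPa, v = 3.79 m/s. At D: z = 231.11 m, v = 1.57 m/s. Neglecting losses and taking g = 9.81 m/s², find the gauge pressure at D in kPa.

P₂ ≈ 199 kPa

Pressure head at U: ψ₁ = P₁/(ρg) = 182×1000 / (1000 × 9.81) = 18.55 m.
Velocity heads: v₁²/2g = 3.79²/19.62 = 0.732 m; v₂²/2g = 1.57²/19.62 = 0.126 m.
Total head H = z₁ + ψ₁ + v₁²/2g = 232.28 + 18.55 + 0.732 = 251.56 m.
ψ₂ = H − z₂ − v₂²/2g = 251.56 − 231.11 − 0.126 = 20.32 m.
P₂ = ρgψ₂ = 1000 × 9.81 × 20.32 ≈ 199 kPa.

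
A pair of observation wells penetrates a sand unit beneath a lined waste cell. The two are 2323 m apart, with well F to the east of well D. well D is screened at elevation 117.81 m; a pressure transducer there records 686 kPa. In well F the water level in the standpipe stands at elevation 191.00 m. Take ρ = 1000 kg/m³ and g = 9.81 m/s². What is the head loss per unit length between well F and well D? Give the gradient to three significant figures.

Pressure head at well D: ψ = P/(ρg) = 686×1000 / (1000 × 9.81) = 69.93 m.
Total head at well D: h = z + ψ = 117.81 + 69.93 = 187.74 m.
Total head at well F: h = 191.00 m (water level in the piezometer is the total head).
Head difference: h(well D) − h(well F) = 187.74 − 191.00 = -3.26 m.
Hydraulic gradient: i = |Δh| / L = 3.26 / 2323 = 0.00140.

i ≈ 0.00140 m/m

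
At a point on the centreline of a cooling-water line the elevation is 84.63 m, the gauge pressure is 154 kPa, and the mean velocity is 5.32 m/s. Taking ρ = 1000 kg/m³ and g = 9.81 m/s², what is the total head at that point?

h ≈ 101.77 m

Pressure head ψ = P/(ρg) = 154×1000 / (1000 × 9.81) = 15.70 m.
Velocity head = v²/(2g) = 5.32² / (2 × 9.81) = 1.443 m.
h = z + ψ + v²/(2g) = 84.63 + 15.70 + 1.443 = 101.77 m.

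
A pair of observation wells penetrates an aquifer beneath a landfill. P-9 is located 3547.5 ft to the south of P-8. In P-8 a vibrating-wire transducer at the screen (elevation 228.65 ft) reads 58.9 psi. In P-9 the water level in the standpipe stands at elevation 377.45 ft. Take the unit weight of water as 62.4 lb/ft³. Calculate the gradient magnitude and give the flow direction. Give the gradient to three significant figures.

Pressure head at P-8: ψ = 144·P/γ = 144 × 58.9 / 62.4 = 135.92 ft.
Total head at P-8: h = z + ψ = 228.65 + 135.92 = 364.57 ft.
Total head at P-9: h = 377.45 ft (water level in the piezometer is the total head).
Head difference: h(P-8) − h(P-9) = 364.57 − 377.45 = -12.88 ft.
Hydraulic gradient: i = |Δh| / L = 12.88 / 3547.5 = 0.00363.
Flow is from higher to lower head: from P-9 toward P-8, i.e. toward the north.

i ≈ 0.00363; groundwater flows toward the north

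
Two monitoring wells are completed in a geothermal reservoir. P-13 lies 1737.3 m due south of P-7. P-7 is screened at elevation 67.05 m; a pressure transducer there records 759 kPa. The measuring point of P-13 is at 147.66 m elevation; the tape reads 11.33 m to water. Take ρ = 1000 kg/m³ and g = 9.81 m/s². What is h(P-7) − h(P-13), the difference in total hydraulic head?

Pressure head at P-7: ψ = P/(ρg) = 759×1000 / (1000 × 9.81) = 77.37 m.
Total head at P-7: h = z + ψ = 67.05 + 77.37 = 144.42 m.
Total head at P-13: h = 147.66 − 11.33 = 136.33 m.
Head difference: h(P-7) − h(P-13) = 144.42 − 136.33 = 8.09 m.

Δh ≈ 8.09 m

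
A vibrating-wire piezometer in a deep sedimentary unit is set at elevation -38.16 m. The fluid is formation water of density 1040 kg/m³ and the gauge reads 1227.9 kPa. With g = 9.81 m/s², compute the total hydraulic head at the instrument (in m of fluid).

ψ = P/(ρg) = 1227.9×1000 / (1040 × 9.81) = 120.35 m.
h = z + ψ = -38.16 + 120.35 = 82.19 m.

h ≈ 82.19 m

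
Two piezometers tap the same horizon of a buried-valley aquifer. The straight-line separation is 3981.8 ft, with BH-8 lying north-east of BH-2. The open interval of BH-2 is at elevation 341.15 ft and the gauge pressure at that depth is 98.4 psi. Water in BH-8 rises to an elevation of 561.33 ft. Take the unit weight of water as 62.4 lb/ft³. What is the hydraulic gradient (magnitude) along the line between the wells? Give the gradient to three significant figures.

Pressure head at BH-2: ψ = 144·P/γ = 144 × 98.4 / 62.4 = 227.08 ft.
Total head at BH-2: h = z + ψ = 341.15 + 227.08 = 568.23 ft.
Total head at BH-8: h = 561.33 ft (water level in the piezometer is the total head).
Head difference: h(BH-2) − h(BH-8) = 568.23 − 561.33 = 6.90 ft.
Hydraulic gradient: i = |Δh| / L = 6.90 / 3981.8 = 0.00173.

i ≈ 0.00173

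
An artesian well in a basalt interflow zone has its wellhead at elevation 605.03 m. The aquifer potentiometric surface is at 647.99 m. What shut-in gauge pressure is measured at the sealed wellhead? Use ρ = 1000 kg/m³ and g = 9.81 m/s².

Head above the cap: Δh = 647.99 − 605.03 = 42.96 m.
P = ρgΔh = 1000 × 9.81 × 42.96 = 421438 Pa ≈ 421 kPa.

P ≈ 421 kPa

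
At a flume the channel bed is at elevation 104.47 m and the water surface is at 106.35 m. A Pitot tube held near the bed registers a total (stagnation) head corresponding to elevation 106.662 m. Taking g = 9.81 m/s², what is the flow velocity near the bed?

v ≈ 2.47 m/s

Near the bed, under hydrostatic conditions, the piezometric head (z + ψ) equals the free-surface elevation, 106.35 m.
Velocity head = total − piezometric = 106.662 − 106.35 = 0.312 m.
v = √(2g·h_v) = √(2 × 9.81 × 0.312) = 2.47 m/s.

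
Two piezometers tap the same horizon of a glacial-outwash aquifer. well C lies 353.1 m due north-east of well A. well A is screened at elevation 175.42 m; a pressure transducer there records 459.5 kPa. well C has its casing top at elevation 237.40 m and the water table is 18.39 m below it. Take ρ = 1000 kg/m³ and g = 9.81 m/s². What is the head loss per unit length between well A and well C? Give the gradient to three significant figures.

Pressure head at well A: ψ = P/(ρg) = 459.5×1000 / (1000 × 9.81) = 46.84 m.
Total head at well A: h = z + ψ = 175.42 + 46.84 = 222.26 m.
Total head at well C: h = 237.40 − 18.39 = 219.01 m.
Head difference: h(well A) − h(well C) = 222.26 − 219.01 = 3.25 m.
Hydraulic gradient: i = |Δh| / L = 3.25 / 353.1 = 0.00920.

i ≈ 0.00920 m/m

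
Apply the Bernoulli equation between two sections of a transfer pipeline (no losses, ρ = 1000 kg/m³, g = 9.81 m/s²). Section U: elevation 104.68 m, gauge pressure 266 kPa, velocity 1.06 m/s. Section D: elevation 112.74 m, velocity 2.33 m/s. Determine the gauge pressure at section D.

P₂ ≈ 185 kPa

Pressure head at U: ψ₁ = P₁/(ρg) = 266×1000 / (1000 × 9.81) = 27.12 m.
Velocity heads: v₁²/2g = 1.06²/19.62 = 0.057 m; v₂²/2g = 2.33²/19.62 = 0.277 m.
Total head H = z₁ + ψ₁ + v₁²/2g = 104.68 + 27.12 + 0.057 = 131.86 m.
ψ₂ = H − z₂ − v₂²/2g = 131.86 − 112.74 − 0.277 = 18.84 m.
P₂ = ρgψ₂ = 1000 × 9.81 × 18.84 ≈ 185 kPa.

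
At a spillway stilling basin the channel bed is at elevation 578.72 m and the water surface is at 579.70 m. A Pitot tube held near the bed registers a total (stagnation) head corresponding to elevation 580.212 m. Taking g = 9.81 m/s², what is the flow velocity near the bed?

Near the bed, under hydrostatic conditions, the piezometric head (z + ψ) equals the free-surface elevation, 579.70 m.
Velocity head = total − piezometric = 580.212 − 579.70 = 0.512 m.
v = √(2g·h_v) = √(2 × 9.81 × 0.512) = 3.17 m/s.

v ≈ 3.17 m/s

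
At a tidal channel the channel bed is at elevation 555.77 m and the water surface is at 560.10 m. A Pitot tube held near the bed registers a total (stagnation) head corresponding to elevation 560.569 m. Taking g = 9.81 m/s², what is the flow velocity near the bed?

v ≈ 3.03 m/s

Near the bed, under hydrostatic conditions, the piezometric head (z + ψ) equals the free-surface elevation, 560.10 m.
Velocity head = total − piezometric = 560.569 − 560.10 = 0.469 m.
v = √(2g·h_v) = √(2 × 9.81 × 0.469) = 3.03 m/s.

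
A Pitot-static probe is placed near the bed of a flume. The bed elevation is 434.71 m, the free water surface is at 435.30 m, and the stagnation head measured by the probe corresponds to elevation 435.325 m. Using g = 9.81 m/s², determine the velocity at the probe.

Near the bed, under hydrostatic conditions, the piezometric head (z + ψ) equals the free-surface elevation, 435.30 m.
Velocity head = total − piezometric = 435.325 − 435.30 = 0.025 m.
v = √(2g·h_v) = √(2 × 9.81 × 0.025) = 0.700 m/s.

v ≈ 0.700 m/s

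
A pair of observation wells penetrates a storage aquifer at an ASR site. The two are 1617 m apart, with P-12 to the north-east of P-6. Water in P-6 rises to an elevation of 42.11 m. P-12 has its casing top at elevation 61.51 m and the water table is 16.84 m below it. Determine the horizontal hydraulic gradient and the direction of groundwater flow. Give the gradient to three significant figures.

Total head at P-6: h = 42.11 m (water level in the piezometer is the total head).
Total head at P-12: h = 61.51 − 16.84 = 44.67 m.
Head difference: h(P-6) − h(P-12) = 42.11 − 44.67 = -2.56 m.
Hydraulic gradient: i = |Δh| / L = 2.56 / 1617 = 0.00158.
Flow is from higher to lower head: from P-12 toward P-6, i.e. toward the south-west.

i ≈ 0.00158; groundwater flows toward the south-west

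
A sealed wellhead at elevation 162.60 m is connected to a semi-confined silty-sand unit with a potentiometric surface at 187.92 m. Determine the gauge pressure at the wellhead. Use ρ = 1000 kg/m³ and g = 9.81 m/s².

P ≈ 248 kPa

Head above the cap: Δh = 187.92 − 162.60 = 25.32 m.
P = ρgΔh = 1000 × 9.81 × 25.32 = 248389 Pa ≈ 248 kPa.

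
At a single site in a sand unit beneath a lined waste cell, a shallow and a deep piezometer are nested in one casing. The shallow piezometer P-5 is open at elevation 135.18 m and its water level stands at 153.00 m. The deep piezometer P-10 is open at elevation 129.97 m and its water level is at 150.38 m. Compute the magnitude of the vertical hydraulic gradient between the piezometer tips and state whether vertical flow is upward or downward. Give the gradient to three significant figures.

Total head at P-5: h = 153.00 m (water level in the standpipe).
Total head at P-10: h = 150.38 m.
Δh = h(P-5) − h(P-10) = 153.00 − 150.38 = 2.62 m.
Vertical separation Δz = 135.18 − 129.97 = 5.21 m.
|i_v| = |Δh| / Δz = 2.62 / 5.21 = 0.503.
Head is higher in the shallow piezometer, so vertical flow is downward (recharge condition).

|i_v| ≈ 0.503; vertical flow is downward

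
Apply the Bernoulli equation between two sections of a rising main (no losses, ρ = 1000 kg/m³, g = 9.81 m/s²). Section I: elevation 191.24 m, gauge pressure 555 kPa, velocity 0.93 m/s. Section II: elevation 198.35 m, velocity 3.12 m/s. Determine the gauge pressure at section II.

Pressure head at I: ψ₁ = P₁/(ρg) = 555×1000 / (1000 × 9.81) = 56.57 m.
Velocity heads: v₁²/2g = 0.93²/19.62 = 0.044 m; v₂²/2g = 3.12²/19.62 = 0.496 m.
Total head H = z₁ + ψ₁ + v₁²/2g = 191.24 + 56.57 + 0.044 = 247.85 m.
ψ₂ = H − z₂ − v₂²/2g = 247.85 − 198.35 − 0.496 = 49.00 m.
P₂ = ρgψ₂ = 1000 × 9.81 × 49.00 ≈ 481 kPa.

P₂ ≈ 481 kPa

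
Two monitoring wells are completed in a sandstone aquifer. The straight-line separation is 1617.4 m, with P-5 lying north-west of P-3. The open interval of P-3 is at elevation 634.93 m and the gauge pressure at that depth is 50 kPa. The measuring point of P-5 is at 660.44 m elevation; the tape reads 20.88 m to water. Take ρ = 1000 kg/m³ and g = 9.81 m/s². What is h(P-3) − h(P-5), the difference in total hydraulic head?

Pressure head at P-3: ψ = P/(ρg) = 50×1000 / (1000 × 9.81) = 5.10 m.
Total head at P-3: h = z + ψ = 634.93 + 5.10 = 640.03 m.
Total head at P-5: h = 660.44 − 20.88 = 639.56 m.
Head difference: h(P-3) − h(P-5) = 640.03 − 639.56 = 0.47 m.

Δh ≈ 0.47 m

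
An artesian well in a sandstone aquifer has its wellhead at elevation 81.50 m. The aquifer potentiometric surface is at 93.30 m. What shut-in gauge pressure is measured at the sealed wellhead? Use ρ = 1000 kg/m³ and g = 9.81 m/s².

Head above the cap: Δh = 93.30 − 81.50 = 11.80 m.
P = ρgΔh = 1000 × 9.81 × 11.80 = 115758 Pa ≈ 116 kPa.

P ≈ 116 kPa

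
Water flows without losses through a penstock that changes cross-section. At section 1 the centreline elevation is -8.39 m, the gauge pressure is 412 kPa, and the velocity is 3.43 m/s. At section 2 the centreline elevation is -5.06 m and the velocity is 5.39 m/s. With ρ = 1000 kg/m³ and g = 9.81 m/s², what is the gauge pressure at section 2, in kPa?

Pressure head at 1: ψ₁ = P₁/(ρg) = 412×1000 / (1000 × 9.81) = 42.00 m.
Velocity heads: v₁²/2g = 3.43²/19.62 = 0.600 m; v₂²/2g = 5.39²/19.62 = 1.481 m.
Total head H = z₁ + ψ₁ + v₁²/2g = -8.39 + 42.00 + 0.600 = 34.21 m.
ψ₂ = H − z₂ − v₂²/2g = 34.21 − (-5.06) − 1.481 = 37.79 m.
P₂ = ρgψ₂ = 1000 × 9.81 × 37.79 ≈ 371 kPa.

P₂ ≈ 371 kPa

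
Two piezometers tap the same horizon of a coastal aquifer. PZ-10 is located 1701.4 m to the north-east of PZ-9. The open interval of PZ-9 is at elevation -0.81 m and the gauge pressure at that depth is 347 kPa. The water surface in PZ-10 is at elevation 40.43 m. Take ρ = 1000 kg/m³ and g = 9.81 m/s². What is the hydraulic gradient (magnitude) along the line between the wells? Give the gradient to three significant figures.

i ≈ 0.00345

Pressure head at PZ-9: ψ = P/(ρg) = 347×1000 / (1000 × 9.81) = 35.37 m.
Total head at PZ-9: h = z + ψ = -0.81 + 35.37 = 34.56 m.
Total head at PZ-10: h = 40.43 m (water level in the piezometer is the total head).
Head difference: h(PZ-9) − h(PZ-10) = 34.56 − 40.43 = -5.87 m.
Hydraulic gradient: i = |Δh| / L = 5.87 / 1701.4 = 0.00345.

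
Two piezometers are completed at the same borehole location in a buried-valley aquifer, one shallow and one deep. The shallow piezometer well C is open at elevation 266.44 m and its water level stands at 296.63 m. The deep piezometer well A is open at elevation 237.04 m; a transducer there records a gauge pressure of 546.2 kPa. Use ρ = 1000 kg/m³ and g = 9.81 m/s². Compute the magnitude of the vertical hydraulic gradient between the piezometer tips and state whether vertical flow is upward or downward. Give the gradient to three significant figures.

Total head at well C: h = 296.63 m (water level in the standpipe).
Pressure head at well A: ψ = P/(ρg) = 546.2×1000 / (1000 × 9.81) = 55.68 m.
Total head at well A: h = z + ψ = 237.04 + 55.68 = 292.72 m.
Δh = h(well C) − h(well A) = 296.63 − 292.72 = 3.91 m.
Vertical separation Δz = 266.44 − 237.04 = 29.40 m.
|i_v| = |Δh| / Δz = 3.91 / 29.40 = 0.133.
Head is higher in the shallow piezometer, so vertical flow is downward (recharge condition).

|i_v| ≈ 0.133; vertical flow is downward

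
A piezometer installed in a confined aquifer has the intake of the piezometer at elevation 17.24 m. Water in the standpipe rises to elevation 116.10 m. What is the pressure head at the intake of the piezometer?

ψ ≈ 98.86 m

Total head h = 116.10 m (the water-surface elevation in the piezometer).
Pressure head ψ = h − z = 116.10 − 17.24 = 98.86 m.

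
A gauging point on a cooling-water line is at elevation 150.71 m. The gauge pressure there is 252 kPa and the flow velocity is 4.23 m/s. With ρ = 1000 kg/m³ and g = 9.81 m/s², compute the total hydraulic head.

Pressure head ψ = P/(ρg) = 252×1000 / (1000 × 9.81) = 25.69 m.
Velocity head = v²/(2g) = 4.23² / (2 × 9.81) = 0.912 m.
h = z + ψ + v²/(2g) = 150.71 + 25.69 + 0.912 = 177.31 m.

h ≈ 177.31 m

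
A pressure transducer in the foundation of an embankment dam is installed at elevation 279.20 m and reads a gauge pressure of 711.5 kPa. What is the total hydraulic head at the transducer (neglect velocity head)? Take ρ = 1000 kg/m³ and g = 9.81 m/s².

ψ = P/(ρg) = 711.5×1000 / (1000 × 9.81) = 72.53 m.
h = z + ψ = 279.20 + 72.53 = 351.73 m.

h ≈ 351.73 m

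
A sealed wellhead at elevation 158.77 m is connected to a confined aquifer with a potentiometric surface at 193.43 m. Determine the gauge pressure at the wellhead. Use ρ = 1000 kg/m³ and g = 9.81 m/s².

P ≈ 340 kPa

Head above the cap: Δh = 193.43 − 158.77 = 34.66 m.
P = ρgΔh = 1000 × 9.81 × 34.66 = 340015 Pa ≈ 340 kPa.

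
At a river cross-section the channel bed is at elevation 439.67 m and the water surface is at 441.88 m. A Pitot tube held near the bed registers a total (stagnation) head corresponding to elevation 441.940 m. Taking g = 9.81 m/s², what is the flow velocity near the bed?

v ≈ 1.08 m/s

Near the bed, under hydrostatic conditions, the piezometric head (z + ψ) equals the free-surface elevation, 441.88 m.
Velocity head = total − piezometric = 441.940 − 441.88 = 0.060 m.
v = √(2g·h_v) = √(2 × 9.81 × 0.060) = 1.08 m/s.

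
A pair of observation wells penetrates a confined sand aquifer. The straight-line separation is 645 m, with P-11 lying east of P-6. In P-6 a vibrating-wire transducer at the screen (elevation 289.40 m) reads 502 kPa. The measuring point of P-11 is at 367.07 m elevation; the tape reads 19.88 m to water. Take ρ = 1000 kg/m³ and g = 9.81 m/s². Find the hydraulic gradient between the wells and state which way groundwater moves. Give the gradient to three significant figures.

Pressure head at P-6: ψ = P/(ρg) = 502×1000 / (1000 × 9.81) = 51.17 m.
Total head at P-6: h = z + ψ = 289.40 + 51.17 = 340.57 m.
Total head at P-11: h = 367.07 − 19.88 = 347.19 m.
Head difference: h(P-6) − h(P-11) = 340.57 − 347.19 = -6.62 m.
Hydraulic gradient: i = |Δh| / L = 6.62 / 645 = 0.0103.
Flow is from higher to lower head: from P-11 toward P-6, i.e. toward the west.

i ≈ 0.0103; groundwater flows toward the west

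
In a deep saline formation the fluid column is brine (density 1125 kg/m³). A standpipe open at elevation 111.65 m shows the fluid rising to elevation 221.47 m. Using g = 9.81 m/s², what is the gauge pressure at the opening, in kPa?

P ≈ 1210 kPa

Pressure head ψ = h − z = 221.47 − 111.65 = 109.82 m.
P = ρgψ = 1125 × 9.81 × 109.82 = 1212001 Pa ≈ 1210 kPa.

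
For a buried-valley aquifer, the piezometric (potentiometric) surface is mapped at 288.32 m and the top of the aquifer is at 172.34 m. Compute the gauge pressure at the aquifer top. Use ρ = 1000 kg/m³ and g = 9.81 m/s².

P ≈ 1140 kPa

Pressure head at the aquifer top: ψ = h − z = 288.32 − 172.34 = 115.98 m.
P = ρgψ = 1000 × 9.81 × 115.98 = 1137764 Pa ≈ 1140 kPa.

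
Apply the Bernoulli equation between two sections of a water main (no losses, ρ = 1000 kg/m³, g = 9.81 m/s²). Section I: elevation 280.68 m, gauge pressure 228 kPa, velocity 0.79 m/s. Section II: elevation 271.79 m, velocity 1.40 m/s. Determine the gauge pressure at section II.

P₂ ≈ 315 kPa

Pressure head at I: ψ₁ = P₁/(ρg) = 228×1000 / (1000 × 9.81) = 23.24 m.
Velocity heads: v₁²/2g = 0.79²/19.62 = 0.032 m; v₂²/2g = 1.40²/19.62 = 0.100 m.
Total head H = z₁ + ψ₁ + v₁²/2g = 280.68 + 23.24 + 0.032 = 303.95 m.
ψ₂ = H − z₂ − v₂²/2g = 303.95 − 271.79 − 0.100 = 32.06 m.
P₂ = ρgψ₂ = 1000 × 9.81 × 32.06 ≈ 315 kPa.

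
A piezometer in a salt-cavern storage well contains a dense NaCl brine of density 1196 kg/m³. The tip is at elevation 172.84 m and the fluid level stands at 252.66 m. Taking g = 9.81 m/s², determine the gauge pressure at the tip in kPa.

P ≈ 937 kPa

Pressure head ψ = h − z = 252.66 − 172.84 = 79.82 m.
P = ρgψ = 1196 × 9.81 × 79.82 = 936509 Pa ≈ 937 kPa.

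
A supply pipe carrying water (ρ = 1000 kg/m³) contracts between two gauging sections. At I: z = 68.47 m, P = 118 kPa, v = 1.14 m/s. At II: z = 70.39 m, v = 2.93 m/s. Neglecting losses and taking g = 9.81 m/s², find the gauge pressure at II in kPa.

Pressure head at I: ψ₁ = P₁/(ρg) = 118×1000 / (1000 × 9.81) = 12.03 m.
Velocity heads: v₁²/2g = 1.14²/19.62 = 0.066 m; v₂²/2g = 2.93²/19.62 = 0.438 m.
Total head H = z₁ + ψ₁ + v₁²/2g = 68.47 + 12.03 + 0.066 = 80.57 m.
ψ₂ = H − z₂ − v₂²/2g = 80.57 − 70.39 − 0.438 = 9.74 m.
P₂ = ρgψ₂ = 1000 × 9.81 × 9.74 ≈ 95.5 kPa.

P₂ ≈ 95.5 kPa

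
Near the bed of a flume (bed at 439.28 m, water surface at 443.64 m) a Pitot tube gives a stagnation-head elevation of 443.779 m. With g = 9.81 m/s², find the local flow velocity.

Near the bed, under hydrostatic conditions, the piezometric head (z + ψ) equals the free-surface elevation, 443.64 m.
Velocity head = total − piezometric = 443.779 − 443.64 = 0.139 m.
v = √(2g·h_v) = √(2 × 9.81 × 0.139) = 1.65 m/s.

v ≈ 1.65 m/s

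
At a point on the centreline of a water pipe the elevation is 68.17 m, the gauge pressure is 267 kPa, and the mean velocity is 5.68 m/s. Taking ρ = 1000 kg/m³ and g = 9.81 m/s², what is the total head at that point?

Pressure head ψ = P/(ρg) = 267×1000 / (1000 × 9.81) = 27.22 m.
Velocity head = v²/(2g) = 5.68² / (2 × 9.81) = 1.644 m.
h = z + ψ + v²/(2g) = 68.17 + 27.22 + 1.644 = 97.03 m.

h ≈ 97.03 m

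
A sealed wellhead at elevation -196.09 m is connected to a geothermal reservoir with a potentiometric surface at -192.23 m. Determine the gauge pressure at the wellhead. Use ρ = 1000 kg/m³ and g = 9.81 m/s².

P ≈ 37.9 kPa

Head above the cap: Δh = -192.23 − (-196.09) = 3.86 m.
P = ρgΔh = 1000 × 9.81 × 3.86 = 37867 Pa ≈ 37.9 kPa.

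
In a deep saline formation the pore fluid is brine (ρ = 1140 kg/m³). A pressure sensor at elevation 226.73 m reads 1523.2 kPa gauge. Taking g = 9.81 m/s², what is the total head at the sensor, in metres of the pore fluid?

ψ = P/(ρg) = 1523.2×1000 / (1140 × 9.81) = 136.20 m.
h = z + ψ = 226.73 + 136.20 = 362.93 m.

h ≈ 362.93 m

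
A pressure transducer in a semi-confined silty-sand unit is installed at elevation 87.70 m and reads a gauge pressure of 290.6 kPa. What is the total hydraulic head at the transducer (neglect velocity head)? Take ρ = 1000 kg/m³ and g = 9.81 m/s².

ψ = P/(ρg) = 290.6×1000 / (1000 × 9.81) = 29.62 m.
h = z + ψ = 87.70 + 29.62 = 117.32 m.

h ≈ 117.32 m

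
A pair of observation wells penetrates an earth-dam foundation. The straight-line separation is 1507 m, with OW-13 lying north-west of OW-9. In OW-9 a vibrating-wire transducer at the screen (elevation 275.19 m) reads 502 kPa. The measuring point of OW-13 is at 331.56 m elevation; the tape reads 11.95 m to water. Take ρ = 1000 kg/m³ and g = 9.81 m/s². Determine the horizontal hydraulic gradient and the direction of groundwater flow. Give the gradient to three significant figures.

Pressure head at OW-9: ψ = P/(ρg) = 502×1000 / (1000 × 9.81) = 51.17 m.
Total head at OW-9: h = z + ψ = 275.19 + 51.17 = 326.36 m.
Total head at OW-13: h = 331.56 − 11.95 = 319.61 m.
Head difference: h(OW-9) − h(OW-13) = 326.36 − 319.61 = 6.75 m.
Hydraulic gradient: i = |Δh| / L = 6.75 / 1507 = 0.00448.
Flow is from higher to lower head: from OW-9 toward OW-13, i.e. toward the north-west.

i ≈ 0.00448; groundwater flows toward the north-west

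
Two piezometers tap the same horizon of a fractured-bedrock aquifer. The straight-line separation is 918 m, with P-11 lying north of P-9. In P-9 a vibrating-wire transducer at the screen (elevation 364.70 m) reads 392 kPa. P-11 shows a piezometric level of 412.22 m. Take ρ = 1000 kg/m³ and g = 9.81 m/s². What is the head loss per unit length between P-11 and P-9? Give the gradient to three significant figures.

i ≈ 0.00824 m/m

Pressure head at P-9: ψ = P/(ρg) = 392×1000 / (1000 × 9.81) = 39.96 m.
Total head at P-9: h = z + ψ = 364.70 + 39.96 = 404.66 m.
Total head at P-11: h = 412.22 m (water level in the piezometer is the total head).
Head difference: h(P-9) − h(P-11) = 404.66 − 412.22 = -7.56 m.
Hydraulic gradient: i = |Δh| / L = 7.56 / 918 = 0.00824.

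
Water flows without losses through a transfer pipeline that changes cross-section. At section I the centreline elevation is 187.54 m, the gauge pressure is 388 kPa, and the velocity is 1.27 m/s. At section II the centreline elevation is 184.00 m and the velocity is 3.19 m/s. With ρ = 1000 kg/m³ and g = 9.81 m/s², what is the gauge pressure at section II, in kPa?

Pressure head at I: ψ₁ = P₁/(ρg) = 388×1000 / (1000 × 9.81) = 39.55 m.
Velocity heads: v₁²/2g = 1.27²/19.62 = 0.082 m; v₂²/2g = 3.19²/19.62 = 0.519 m.
Total head H = z₁ + ψ₁ + v₁²/2g = 187.54 + 39.55 + 0.082 = 227.17 m.
ψ₂ = H − z₂ − v₂²/2g = 227.17 − 184.00 − 0.519 = 42.65 m.
P₂ = ρgψ₂ = 1000 × 9.81 × 42.65 ≈ 418 kPa.

P₂ ≈ 418 kPa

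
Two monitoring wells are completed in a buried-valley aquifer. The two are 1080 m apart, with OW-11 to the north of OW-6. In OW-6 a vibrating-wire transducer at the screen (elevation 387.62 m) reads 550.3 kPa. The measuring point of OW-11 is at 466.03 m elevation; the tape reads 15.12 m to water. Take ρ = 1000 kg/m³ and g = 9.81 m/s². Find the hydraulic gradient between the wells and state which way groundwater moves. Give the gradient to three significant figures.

i ≈ 0.00666; groundwater flows toward the south

Pressure head at OW-6: ψ = P/(ρg) = 550.3×1000 / (1000 × 9.81) = 56.10 m.
Total head at OW-6: h = z + ψ = 387.62 + 56.10 = 443.72 m.
Total head at OW-11: h = 466.03 − 15.12 = 450.91 m.
Head difference: h(OW-6) − h(OW-11) = 443.72 − 450.91 = -7.19 m.
Hydraulic gradient: i = |Δh| / L = 7.19 / 1080 = 0.00666.
Flow is from higher to lower head: from OW-11 toward OW-6, i.e. toward the south.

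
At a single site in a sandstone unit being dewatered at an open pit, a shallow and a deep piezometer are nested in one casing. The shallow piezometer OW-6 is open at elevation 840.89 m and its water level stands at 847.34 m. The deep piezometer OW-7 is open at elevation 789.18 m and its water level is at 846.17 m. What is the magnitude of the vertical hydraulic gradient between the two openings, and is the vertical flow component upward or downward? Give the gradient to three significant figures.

|i_v| ≈ 0.0226; vertical flow is downward

Total head at OW-6: h = 847.34 m (water level in the standpipe).
Total head at OW-7: h = 846.17 m.
Δh = h(OW-6) − h(OW-7) = 847.34 − 846.17 = 1.17 m.
Vertical separation Δz = 840.89 − 789.18 = 51.71 m.
|i_v| = |Δh| / Δz = 1.17 / 51.71 = 0.0226.
Head is higher in the shallow piezometer, so vertical flow is downward (recharge condition).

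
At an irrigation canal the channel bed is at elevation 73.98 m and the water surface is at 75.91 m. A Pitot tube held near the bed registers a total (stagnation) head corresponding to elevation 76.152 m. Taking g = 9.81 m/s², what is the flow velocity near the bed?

Near the bed, under hydrostatic conditions, the piezometric head (z + ψ) equals the free-surface elevation, 75.91 m.
Velocity head = total − piezometric = 76.152 − 75.91 = 0.242 m.
v = √(2g·h_v) = √(2 × 9.81 × 0.242) = 2.18 m/s.

v ≈ 2.18 m/s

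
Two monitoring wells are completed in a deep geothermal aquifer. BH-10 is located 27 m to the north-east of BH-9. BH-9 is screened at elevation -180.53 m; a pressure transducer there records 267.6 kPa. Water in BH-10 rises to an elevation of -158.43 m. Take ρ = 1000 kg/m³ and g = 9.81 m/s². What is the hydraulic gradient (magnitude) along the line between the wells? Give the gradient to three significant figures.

i ≈ 0.192

Pressure head at BH-9: ψ = P/(ρg) = 267.6×1000 / (1000 × 9.81) = 27.28 m.
Total head at BH-9: h = z + ψ = -180.53 + 27.28 = -153.25 m.
Total head at BH-10: h = -158.43 m (water level in the piezometer is the total head).
Head difference: h(BH-9) − h(BH-10) = -153.25 − (-158.43) = 5.18 m.
Hydraulic gradient: i = |Δh| / L = 5.18 / 27 = 0.192.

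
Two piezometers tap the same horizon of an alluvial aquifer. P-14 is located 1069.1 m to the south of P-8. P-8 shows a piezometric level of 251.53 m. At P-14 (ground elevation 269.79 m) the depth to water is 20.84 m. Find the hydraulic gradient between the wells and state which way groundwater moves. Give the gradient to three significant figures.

i ≈ 0.00241; groundwater flows toward the south

Total head at P-8: h = 251.53 m (water level in the piezometer is the total head).
Total head at P-14: h = 269.79 − 20.84 = 248.95 m.
Head difference: h(P-8) − h(P-14) = 251.53 − 248.95 = 2.58 m.
Hydraulic gradient: i = |Δh| / L = 2.58 / 1069.1 = 0.00241.
Flow is from higher to lower head: from P-8 toward P-14, i.e. toward the south.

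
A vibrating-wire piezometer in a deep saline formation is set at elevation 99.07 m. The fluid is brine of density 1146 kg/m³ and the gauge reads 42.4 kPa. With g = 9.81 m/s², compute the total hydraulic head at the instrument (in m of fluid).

ψ = P/(ρg) = 42.4×1000 / (1146 × 9.81) = 3.77 m.
h = z + ψ = 99.07 + 3.77 = 102.84 m.

h ≈ 102.84 m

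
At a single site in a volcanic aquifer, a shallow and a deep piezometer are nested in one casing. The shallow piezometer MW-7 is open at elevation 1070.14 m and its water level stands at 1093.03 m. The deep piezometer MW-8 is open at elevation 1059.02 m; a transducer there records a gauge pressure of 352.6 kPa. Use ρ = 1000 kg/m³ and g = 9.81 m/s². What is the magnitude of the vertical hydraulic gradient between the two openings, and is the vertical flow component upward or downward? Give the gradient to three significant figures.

Total head at MW-7: h = 1093.03 m (water level in the standpipe).
Pressure head at MW-8: ψ = P/(ρg) = 352.6×1000 / (1000 × 9.81) = 35.94 m.
Total head at MW-8: h = z + ψ = 1059.02 + 35.94 = 1094.96 m.
Δh = h(MW-7) − h(MW-8) = 1093.03 − 1094.96 = -1.93 m.
Vertical separation Δz = 1070.14 − 1059.02 = 11.12 m.
|i_v| = |Δh| / Δz = 1.93 / 11.12 = 0.174.
Head is higher in the deep piezometer, so vertical flow is upward (discharge condition).

|i_v| ≈ 0.174; vertical flow is upward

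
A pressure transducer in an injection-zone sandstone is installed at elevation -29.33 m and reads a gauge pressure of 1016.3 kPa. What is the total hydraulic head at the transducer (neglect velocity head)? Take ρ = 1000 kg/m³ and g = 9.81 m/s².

h ≈ 74.27 m

ψ = P/(ρg) = 1016.3×1000 / (1000 × 9.81) = 103.60 m.
h = z + ψ = -29.33 + 103.60 = 74.27 m.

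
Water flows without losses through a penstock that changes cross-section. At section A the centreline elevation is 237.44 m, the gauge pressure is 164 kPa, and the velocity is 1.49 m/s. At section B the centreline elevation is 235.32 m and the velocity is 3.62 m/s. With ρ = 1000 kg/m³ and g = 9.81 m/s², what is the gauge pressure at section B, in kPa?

Pressure head at A: ψ₁ = P₁/(ρg) = 164×1000 / (1000 × 9.81) = 16.72 m.
Velocity heads: v₁²/2g = 1.49²/19.62 = 0.113 m; v₂²/2g = 3.62²/19.62 = 0.668 m.
Total head H = z₁ + ψ₁ + v₁²/2g = 237.44 + 16.72 + 0.113 = 254.27 m.
ψ₂ = H − z₂ − v₂²/2g = 254.27 − 235.32 − 0.668 = 18.28 m.
P₂ = ρgψ₂ = 1000 × 9.81 × 18.28 ≈ 179 kPa.

P₂ ≈ 179 kPa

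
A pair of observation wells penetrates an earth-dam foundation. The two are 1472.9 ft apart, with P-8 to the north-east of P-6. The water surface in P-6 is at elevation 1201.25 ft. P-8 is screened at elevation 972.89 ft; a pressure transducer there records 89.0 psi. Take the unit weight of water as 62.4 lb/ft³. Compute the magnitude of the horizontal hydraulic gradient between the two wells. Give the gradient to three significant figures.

i ≈ 0.0156

Total head at P-6: h = 1201.25 ft (water level in the piezometer is the total head).
Pressure head at P-8: ψ = 144·P/γ = 144 × 89.0 / 62.4 = 205.38 ft.
Total head at P-8: h = z + ψ = 972.89 + 205.38 = 1178.27 ft.
Head difference: h(P-6) − h(P-8) = 1201.25 − 1178.27 = 22.98 ft.
Hydraulic gradient: i = |Δh| / L = 22.98 / 1472.9 = 0.0156.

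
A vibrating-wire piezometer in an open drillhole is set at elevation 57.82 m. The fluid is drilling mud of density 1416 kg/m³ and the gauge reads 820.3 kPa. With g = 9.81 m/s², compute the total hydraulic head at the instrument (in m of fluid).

h ≈ 116.87 m

ψ = P/(ρg) = 820.3×1000 / (1416 × 9.81) = 59.05 m.
h = z + ψ = 57.82 + 59.05 = 116.87 m.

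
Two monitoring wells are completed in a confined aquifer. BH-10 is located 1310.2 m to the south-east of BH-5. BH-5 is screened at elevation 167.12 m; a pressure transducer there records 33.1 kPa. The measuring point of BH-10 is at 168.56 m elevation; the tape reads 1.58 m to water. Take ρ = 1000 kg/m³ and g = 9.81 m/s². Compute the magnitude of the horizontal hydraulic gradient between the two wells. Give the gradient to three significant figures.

Pressure head at BH-5: ψ = P/(ρg) = 33.1×1000 / (1000 × 9.81) = 3.37 m.
Total head at BH-5: h = z + ψ = 167.12 + 3.37 = 170.49 m.
Total head at BH-10: h = 168.56 − 1.58 = 166.98 m.
Head difference: h(BH-5) − h(BH-10) = 170.49 − 166.98 = 3.51 m.
Hydraulic gradient: i = |Δh| / L = 3.51 / 1310.2 = 0.00268.

i ≈ 0.00268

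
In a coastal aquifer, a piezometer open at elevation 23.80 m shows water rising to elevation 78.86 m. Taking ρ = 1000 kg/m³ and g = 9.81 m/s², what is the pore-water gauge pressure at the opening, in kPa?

P ≈ 540 kPa

Pressure head ψ = h − z = 78.86 − 23.80 = 55.06 m.
P = ρgψ = 1000 × 9.81 × 55.06 = 540139 Pa ≈ 540 kPa.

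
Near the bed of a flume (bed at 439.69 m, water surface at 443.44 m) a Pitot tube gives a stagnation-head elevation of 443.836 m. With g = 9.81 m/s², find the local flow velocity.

v ≈ 2.79 m/s

Near the bed, under hydrostatic conditions, the piezometric head (z + ψ) equals the free-surface elevation, 443.44 m.
Velocity head = total − piezometric = 443.836 − 443.44 = 0.396 m.
v = √(2g·h_v) = √(2 × 9.81 × 0.396) = 2.79 m/s.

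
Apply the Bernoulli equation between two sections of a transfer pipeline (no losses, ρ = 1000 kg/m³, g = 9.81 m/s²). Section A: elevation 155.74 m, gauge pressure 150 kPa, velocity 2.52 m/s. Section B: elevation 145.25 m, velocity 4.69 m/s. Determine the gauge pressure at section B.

P₂ ≈ 245 kPa

Pressure head at A: ψ₁ = P₁/(ρg) = 150×1000 / (1000 × 9.81) = 15.29 m.
Velocity heads: v₁²/2g = 2.52²/19.62 = 0.324 m; v₂²/2g = 4.69²/19.62 = 1.121 m.
Total head H = z₁ + ψ₁ + v₁²/2g = 155.74 + 15.29 + 0.324 = 171.35 m.
ψ₂ = H − z₂ − v₂²/2g = 171.35 − 145.25 − 1.121 = 24.98 m.
P₂ = ρgψ₂ = 1000 × 9.81 × 24.98 ≈ 245 kPa.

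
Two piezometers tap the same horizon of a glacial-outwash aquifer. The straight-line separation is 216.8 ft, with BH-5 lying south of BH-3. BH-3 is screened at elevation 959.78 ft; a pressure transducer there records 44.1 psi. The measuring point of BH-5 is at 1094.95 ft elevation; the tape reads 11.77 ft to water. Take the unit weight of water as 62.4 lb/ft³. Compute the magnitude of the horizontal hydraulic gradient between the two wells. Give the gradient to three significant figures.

Pressure head at BH-3: ψ = 144·P/γ = 144 × 44.1 / 62.4 = 101.77 ft.
Total head at BH-3: h = z + ψ = 959.78 + 101.77 = 1061.55 ft.
Total head at BH-5: h = 1094.95 − 11.77 = 1083.18 ft.
Head difference: h(BH-3) − h(BH-5) = 1061.55 − 1083.18 = -21.63 ft.
Hydraulic gradient: i = |Δh| / L = 21.63 / 216.8 = 0.0998.

i ≈ 0.0998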